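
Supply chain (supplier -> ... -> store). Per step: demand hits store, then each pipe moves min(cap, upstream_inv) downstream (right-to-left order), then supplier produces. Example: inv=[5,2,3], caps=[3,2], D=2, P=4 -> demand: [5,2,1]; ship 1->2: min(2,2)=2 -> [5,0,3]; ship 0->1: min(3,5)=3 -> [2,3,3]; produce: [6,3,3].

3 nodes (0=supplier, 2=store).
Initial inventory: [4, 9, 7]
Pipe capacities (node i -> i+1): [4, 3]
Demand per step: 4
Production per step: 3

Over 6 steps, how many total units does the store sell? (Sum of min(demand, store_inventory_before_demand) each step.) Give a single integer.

Answer: 22

Derivation:
Step 1: sold=4 (running total=4) -> [3 10 6]
Step 2: sold=4 (running total=8) -> [3 10 5]
Step 3: sold=4 (running total=12) -> [3 10 4]
Step 4: sold=4 (running total=16) -> [3 10 3]
Step 5: sold=3 (running total=19) -> [3 10 3]
Step 6: sold=3 (running total=22) -> [3 10 3]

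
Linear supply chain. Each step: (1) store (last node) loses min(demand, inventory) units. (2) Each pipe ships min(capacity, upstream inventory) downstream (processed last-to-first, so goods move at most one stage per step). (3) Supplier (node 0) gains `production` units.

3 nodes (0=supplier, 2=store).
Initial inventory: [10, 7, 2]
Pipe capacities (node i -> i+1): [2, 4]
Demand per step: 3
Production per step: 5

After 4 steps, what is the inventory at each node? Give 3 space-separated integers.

Step 1: demand=3,sold=2 ship[1->2]=4 ship[0->1]=2 prod=5 -> inv=[13 5 4]
Step 2: demand=3,sold=3 ship[1->2]=4 ship[0->1]=2 prod=5 -> inv=[16 3 5]
Step 3: demand=3,sold=3 ship[1->2]=3 ship[0->1]=2 prod=5 -> inv=[19 2 5]
Step 4: demand=3,sold=3 ship[1->2]=2 ship[0->1]=2 prod=5 -> inv=[22 2 4]

22 2 4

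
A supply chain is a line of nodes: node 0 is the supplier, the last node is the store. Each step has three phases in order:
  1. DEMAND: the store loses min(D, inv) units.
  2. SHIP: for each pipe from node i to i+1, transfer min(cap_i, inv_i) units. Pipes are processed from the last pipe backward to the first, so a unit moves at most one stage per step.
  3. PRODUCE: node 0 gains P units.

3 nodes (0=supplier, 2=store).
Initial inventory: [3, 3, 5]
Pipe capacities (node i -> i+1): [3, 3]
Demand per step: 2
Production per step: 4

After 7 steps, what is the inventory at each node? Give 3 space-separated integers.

Step 1: demand=2,sold=2 ship[1->2]=3 ship[0->1]=3 prod=4 -> inv=[4 3 6]
Step 2: demand=2,sold=2 ship[1->2]=3 ship[0->1]=3 prod=4 -> inv=[5 3 7]
Step 3: demand=2,sold=2 ship[1->2]=3 ship[0->1]=3 prod=4 -> inv=[6 3 8]
Step 4: demand=2,sold=2 ship[1->2]=3 ship[0->1]=3 prod=4 -> inv=[7 3 9]
Step 5: demand=2,sold=2 ship[1->2]=3 ship[0->1]=3 prod=4 -> inv=[8 3 10]
Step 6: demand=2,sold=2 ship[1->2]=3 ship[0->1]=3 prod=4 -> inv=[9 3 11]
Step 7: demand=2,sold=2 ship[1->2]=3 ship[0->1]=3 prod=4 -> inv=[10 3 12]

10 3 12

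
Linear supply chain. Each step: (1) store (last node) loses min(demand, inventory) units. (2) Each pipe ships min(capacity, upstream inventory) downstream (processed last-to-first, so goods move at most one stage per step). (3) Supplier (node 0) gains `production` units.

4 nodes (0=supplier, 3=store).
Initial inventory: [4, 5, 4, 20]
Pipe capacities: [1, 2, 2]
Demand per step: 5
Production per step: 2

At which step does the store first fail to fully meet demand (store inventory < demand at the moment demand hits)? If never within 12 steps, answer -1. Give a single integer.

Step 1: demand=5,sold=5 ship[2->3]=2 ship[1->2]=2 ship[0->1]=1 prod=2 -> [5 4 4 17]
Step 2: demand=5,sold=5 ship[2->3]=2 ship[1->2]=2 ship[0->1]=1 prod=2 -> [6 3 4 14]
Step 3: demand=5,sold=5 ship[2->3]=2 ship[1->2]=2 ship[0->1]=1 prod=2 -> [7 2 4 11]
Step 4: demand=5,sold=5 ship[2->3]=2 ship[1->2]=2 ship[0->1]=1 prod=2 -> [8 1 4 8]
Step 5: demand=5,sold=5 ship[2->3]=2 ship[1->2]=1 ship[0->1]=1 prod=2 -> [9 1 3 5]
Step 6: demand=5,sold=5 ship[2->3]=2 ship[1->2]=1 ship[0->1]=1 prod=2 -> [10 1 2 2]
Step 7: demand=5,sold=2 ship[2->3]=2 ship[1->2]=1 ship[0->1]=1 prod=2 -> [11 1 1 2]
Step 8: demand=5,sold=2 ship[2->3]=1 ship[1->2]=1 ship[0->1]=1 prod=2 -> [12 1 1 1]
Step 9: demand=5,sold=1 ship[2->3]=1 ship[1->2]=1 ship[0->1]=1 prod=2 -> [13 1 1 1]
Step 10: demand=5,sold=1 ship[2->3]=1 ship[1->2]=1 ship[0->1]=1 prod=2 -> [14 1 1 1]
Step 11: demand=5,sold=1 ship[2->3]=1 ship[1->2]=1 ship[0->1]=1 prod=2 -> [15 1 1 1]
Step 12: demand=5,sold=1 ship[2->3]=1 ship[1->2]=1 ship[0->1]=1 prod=2 -> [16 1 1 1]
First stockout at step 7

7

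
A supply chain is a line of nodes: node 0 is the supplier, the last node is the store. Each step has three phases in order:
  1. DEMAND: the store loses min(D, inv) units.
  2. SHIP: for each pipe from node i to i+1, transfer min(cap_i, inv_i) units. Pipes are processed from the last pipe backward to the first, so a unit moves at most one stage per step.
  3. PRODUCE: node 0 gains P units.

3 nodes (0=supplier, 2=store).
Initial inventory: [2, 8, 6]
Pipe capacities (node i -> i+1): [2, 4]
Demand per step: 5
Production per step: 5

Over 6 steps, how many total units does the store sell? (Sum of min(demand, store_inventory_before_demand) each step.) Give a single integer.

Answer: 22

Derivation:
Step 1: sold=5 (running total=5) -> [5 6 5]
Step 2: sold=5 (running total=10) -> [8 4 4]
Step 3: sold=4 (running total=14) -> [11 2 4]
Step 4: sold=4 (running total=18) -> [14 2 2]
Step 5: sold=2 (running total=20) -> [17 2 2]
Step 6: sold=2 (running total=22) -> [20 2 2]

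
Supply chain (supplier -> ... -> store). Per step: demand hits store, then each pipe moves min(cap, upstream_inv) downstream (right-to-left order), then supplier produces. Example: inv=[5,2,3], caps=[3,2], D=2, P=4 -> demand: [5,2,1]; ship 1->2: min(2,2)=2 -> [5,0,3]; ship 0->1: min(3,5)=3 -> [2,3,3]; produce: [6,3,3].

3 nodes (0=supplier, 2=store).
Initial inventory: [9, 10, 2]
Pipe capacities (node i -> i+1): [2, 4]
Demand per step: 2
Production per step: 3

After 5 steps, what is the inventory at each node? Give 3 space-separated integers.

Step 1: demand=2,sold=2 ship[1->2]=4 ship[0->1]=2 prod=3 -> inv=[10 8 4]
Step 2: demand=2,sold=2 ship[1->2]=4 ship[0->1]=2 prod=3 -> inv=[11 6 6]
Step 3: demand=2,sold=2 ship[1->2]=4 ship[0->1]=2 prod=3 -> inv=[12 4 8]
Step 4: demand=2,sold=2 ship[1->2]=4 ship[0->1]=2 prod=3 -> inv=[13 2 10]
Step 5: demand=2,sold=2 ship[1->2]=2 ship[0->1]=2 prod=3 -> inv=[14 2 10]

14 2 10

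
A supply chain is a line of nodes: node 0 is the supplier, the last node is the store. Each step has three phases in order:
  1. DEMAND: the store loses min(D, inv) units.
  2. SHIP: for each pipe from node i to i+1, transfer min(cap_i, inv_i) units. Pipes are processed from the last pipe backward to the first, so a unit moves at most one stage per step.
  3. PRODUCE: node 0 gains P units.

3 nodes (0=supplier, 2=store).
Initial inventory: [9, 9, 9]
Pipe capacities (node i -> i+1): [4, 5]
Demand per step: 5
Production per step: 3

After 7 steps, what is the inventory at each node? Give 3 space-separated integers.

Step 1: demand=5,sold=5 ship[1->2]=5 ship[0->1]=4 prod=3 -> inv=[8 8 9]
Step 2: demand=5,sold=5 ship[1->2]=5 ship[0->1]=4 prod=3 -> inv=[7 7 9]
Step 3: demand=5,sold=5 ship[1->2]=5 ship[0->1]=4 prod=3 -> inv=[6 6 9]
Step 4: demand=5,sold=5 ship[1->2]=5 ship[0->1]=4 prod=3 -> inv=[5 5 9]
Step 5: demand=5,sold=5 ship[1->2]=5 ship[0->1]=4 prod=3 -> inv=[4 4 9]
Step 6: demand=5,sold=5 ship[1->2]=4 ship[0->1]=4 prod=3 -> inv=[3 4 8]
Step 7: demand=5,sold=5 ship[1->2]=4 ship[0->1]=3 prod=3 -> inv=[3 3 7]

3 3 7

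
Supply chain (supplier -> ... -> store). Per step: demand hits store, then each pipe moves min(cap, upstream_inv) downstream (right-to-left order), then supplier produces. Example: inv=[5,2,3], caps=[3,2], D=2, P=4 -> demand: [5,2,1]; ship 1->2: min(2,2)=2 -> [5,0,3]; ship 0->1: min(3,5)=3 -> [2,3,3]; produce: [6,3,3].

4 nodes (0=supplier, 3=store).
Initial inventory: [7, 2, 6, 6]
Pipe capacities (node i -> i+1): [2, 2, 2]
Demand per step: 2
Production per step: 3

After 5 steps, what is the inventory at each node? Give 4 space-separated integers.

Step 1: demand=2,sold=2 ship[2->3]=2 ship[1->2]=2 ship[0->1]=2 prod=3 -> inv=[8 2 6 6]
Step 2: demand=2,sold=2 ship[2->3]=2 ship[1->2]=2 ship[0->1]=2 prod=3 -> inv=[9 2 6 6]
Step 3: demand=2,sold=2 ship[2->3]=2 ship[1->2]=2 ship[0->1]=2 prod=3 -> inv=[10 2 6 6]
Step 4: demand=2,sold=2 ship[2->3]=2 ship[1->2]=2 ship[0->1]=2 prod=3 -> inv=[11 2 6 6]
Step 5: demand=2,sold=2 ship[2->3]=2 ship[1->2]=2 ship[0->1]=2 prod=3 -> inv=[12 2 6 6]

12 2 6 6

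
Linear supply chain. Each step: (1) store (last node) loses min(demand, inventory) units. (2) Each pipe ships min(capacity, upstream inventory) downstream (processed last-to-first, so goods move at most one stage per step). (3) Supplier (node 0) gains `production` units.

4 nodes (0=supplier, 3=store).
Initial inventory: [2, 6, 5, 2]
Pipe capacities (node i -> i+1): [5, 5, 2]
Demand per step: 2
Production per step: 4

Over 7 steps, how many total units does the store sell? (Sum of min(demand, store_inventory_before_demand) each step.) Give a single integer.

Step 1: sold=2 (running total=2) -> [4 3 8 2]
Step 2: sold=2 (running total=4) -> [4 4 9 2]
Step 3: sold=2 (running total=6) -> [4 4 11 2]
Step 4: sold=2 (running total=8) -> [4 4 13 2]
Step 5: sold=2 (running total=10) -> [4 4 15 2]
Step 6: sold=2 (running total=12) -> [4 4 17 2]
Step 7: sold=2 (running total=14) -> [4 4 19 2]

Answer: 14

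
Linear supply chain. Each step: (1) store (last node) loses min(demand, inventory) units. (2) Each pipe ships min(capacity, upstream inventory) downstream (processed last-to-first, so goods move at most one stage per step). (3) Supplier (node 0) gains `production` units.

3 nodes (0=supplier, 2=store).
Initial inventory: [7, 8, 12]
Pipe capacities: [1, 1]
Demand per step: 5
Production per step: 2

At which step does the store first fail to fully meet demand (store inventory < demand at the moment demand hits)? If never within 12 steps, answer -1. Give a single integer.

Step 1: demand=5,sold=5 ship[1->2]=1 ship[0->1]=1 prod=2 -> [8 8 8]
Step 2: demand=5,sold=5 ship[1->2]=1 ship[0->1]=1 prod=2 -> [9 8 4]
Step 3: demand=5,sold=4 ship[1->2]=1 ship[0->1]=1 prod=2 -> [10 8 1]
Step 4: demand=5,sold=1 ship[1->2]=1 ship[0->1]=1 prod=2 -> [11 8 1]
Step 5: demand=5,sold=1 ship[1->2]=1 ship[0->1]=1 prod=2 -> [12 8 1]
Step 6: demand=5,sold=1 ship[1->2]=1 ship[0->1]=1 prod=2 -> [13 8 1]
Step 7: demand=5,sold=1 ship[1->2]=1 ship[0->1]=1 prod=2 -> [14 8 1]
Step 8: demand=5,sold=1 ship[1->2]=1 ship[0->1]=1 prod=2 -> [15 8 1]
Step 9: demand=5,sold=1 ship[1->2]=1 ship[0->1]=1 prod=2 -> [16 8 1]
Step 10: demand=5,sold=1 ship[1->2]=1 ship[0->1]=1 prod=2 -> [17 8 1]
Step 11: demand=5,sold=1 ship[1->2]=1 ship[0->1]=1 prod=2 -> [18 8 1]
Step 12: demand=5,sold=1 ship[1->2]=1 ship[0->1]=1 prod=2 -> [19 8 1]
First stockout at step 3

3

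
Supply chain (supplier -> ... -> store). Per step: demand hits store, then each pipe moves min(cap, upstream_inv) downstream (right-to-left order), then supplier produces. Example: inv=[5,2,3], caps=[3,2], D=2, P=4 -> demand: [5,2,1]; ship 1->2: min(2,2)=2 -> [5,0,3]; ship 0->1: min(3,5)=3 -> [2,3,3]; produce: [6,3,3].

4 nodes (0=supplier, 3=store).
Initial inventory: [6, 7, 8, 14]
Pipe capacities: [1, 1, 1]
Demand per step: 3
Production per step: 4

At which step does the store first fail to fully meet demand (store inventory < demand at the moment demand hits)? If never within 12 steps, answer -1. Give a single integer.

Step 1: demand=3,sold=3 ship[2->3]=1 ship[1->2]=1 ship[0->1]=1 prod=4 -> [9 7 8 12]
Step 2: demand=3,sold=3 ship[2->3]=1 ship[1->2]=1 ship[0->1]=1 prod=4 -> [12 7 8 10]
Step 3: demand=3,sold=3 ship[2->3]=1 ship[1->2]=1 ship[0->1]=1 prod=4 -> [15 7 8 8]
Step 4: demand=3,sold=3 ship[2->3]=1 ship[1->2]=1 ship[0->1]=1 prod=4 -> [18 7 8 6]
Step 5: demand=3,sold=3 ship[2->3]=1 ship[1->2]=1 ship[0->1]=1 prod=4 -> [21 7 8 4]
Step 6: demand=3,sold=3 ship[2->3]=1 ship[1->2]=1 ship[0->1]=1 prod=4 -> [24 7 8 2]
Step 7: demand=3,sold=2 ship[2->3]=1 ship[1->2]=1 ship[0->1]=1 prod=4 -> [27 7 8 1]
Step 8: demand=3,sold=1 ship[2->3]=1 ship[1->2]=1 ship[0->1]=1 prod=4 -> [30 7 8 1]
Step 9: demand=3,sold=1 ship[2->3]=1 ship[1->2]=1 ship[0->1]=1 prod=4 -> [33 7 8 1]
Step 10: demand=3,sold=1 ship[2->3]=1 ship[1->2]=1 ship[0->1]=1 prod=4 -> [36 7 8 1]
Step 11: demand=3,sold=1 ship[2->3]=1 ship[1->2]=1 ship[0->1]=1 prod=4 -> [39 7 8 1]
Step 12: demand=3,sold=1 ship[2->3]=1 ship[1->2]=1 ship[0->1]=1 prod=4 -> [42 7 8 1]
First stockout at step 7

7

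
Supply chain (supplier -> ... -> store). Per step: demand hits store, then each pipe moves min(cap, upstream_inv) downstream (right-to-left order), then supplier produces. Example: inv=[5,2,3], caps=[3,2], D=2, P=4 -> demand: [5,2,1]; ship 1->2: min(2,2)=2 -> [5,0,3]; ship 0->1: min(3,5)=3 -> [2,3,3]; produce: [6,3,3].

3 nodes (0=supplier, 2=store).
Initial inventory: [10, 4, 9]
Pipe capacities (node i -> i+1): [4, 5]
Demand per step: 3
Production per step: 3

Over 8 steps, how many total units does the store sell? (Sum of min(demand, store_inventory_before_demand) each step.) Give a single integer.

Answer: 24

Derivation:
Step 1: sold=3 (running total=3) -> [9 4 10]
Step 2: sold=3 (running total=6) -> [8 4 11]
Step 3: sold=3 (running total=9) -> [7 4 12]
Step 4: sold=3 (running total=12) -> [6 4 13]
Step 5: sold=3 (running total=15) -> [5 4 14]
Step 6: sold=3 (running total=18) -> [4 4 15]
Step 7: sold=3 (running total=21) -> [3 4 16]
Step 8: sold=3 (running total=24) -> [3 3 17]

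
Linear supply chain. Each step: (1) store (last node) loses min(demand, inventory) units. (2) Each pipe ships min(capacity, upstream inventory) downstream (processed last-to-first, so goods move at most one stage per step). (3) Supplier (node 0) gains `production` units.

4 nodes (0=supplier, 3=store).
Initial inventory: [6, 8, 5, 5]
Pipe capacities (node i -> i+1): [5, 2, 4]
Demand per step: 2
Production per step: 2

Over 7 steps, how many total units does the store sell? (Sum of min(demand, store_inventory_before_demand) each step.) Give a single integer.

Answer: 14

Derivation:
Step 1: sold=2 (running total=2) -> [3 11 3 7]
Step 2: sold=2 (running total=4) -> [2 12 2 8]
Step 3: sold=2 (running total=6) -> [2 12 2 8]
Step 4: sold=2 (running total=8) -> [2 12 2 8]
Step 5: sold=2 (running total=10) -> [2 12 2 8]
Step 6: sold=2 (running total=12) -> [2 12 2 8]
Step 7: sold=2 (running total=14) -> [2 12 2 8]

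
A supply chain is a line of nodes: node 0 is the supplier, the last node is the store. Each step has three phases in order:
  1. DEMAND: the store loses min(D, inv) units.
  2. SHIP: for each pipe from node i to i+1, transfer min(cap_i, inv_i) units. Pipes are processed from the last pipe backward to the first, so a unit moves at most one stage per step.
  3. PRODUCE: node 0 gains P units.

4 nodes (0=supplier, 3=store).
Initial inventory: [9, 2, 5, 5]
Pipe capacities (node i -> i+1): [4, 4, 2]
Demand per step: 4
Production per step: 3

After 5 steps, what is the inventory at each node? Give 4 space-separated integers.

Step 1: demand=4,sold=4 ship[2->3]=2 ship[1->2]=2 ship[0->1]=4 prod=3 -> inv=[8 4 5 3]
Step 2: demand=4,sold=3 ship[2->3]=2 ship[1->2]=4 ship[0->1]=4 prod=3 -> inv=[7 4 7 2]
Step 3: demand=4,sold=2 ship[2->3]=2 ship[1->2]=4 ship[0->1]=4 prod=3 -> inv=[6 4 9 2]
Step 4: demand=4,sold=2 ship[2->3]=2 ship[1->2]=4 ship[0->1]=4 prod=3 -> inv=[5 4 11 2]
Step 5: demand=4,sold=2 ship[2->3]=2 ship[1->2]=4 ship[0->1]=4 prod=3 -> inv=[4 4 13 2]

4 4 13 2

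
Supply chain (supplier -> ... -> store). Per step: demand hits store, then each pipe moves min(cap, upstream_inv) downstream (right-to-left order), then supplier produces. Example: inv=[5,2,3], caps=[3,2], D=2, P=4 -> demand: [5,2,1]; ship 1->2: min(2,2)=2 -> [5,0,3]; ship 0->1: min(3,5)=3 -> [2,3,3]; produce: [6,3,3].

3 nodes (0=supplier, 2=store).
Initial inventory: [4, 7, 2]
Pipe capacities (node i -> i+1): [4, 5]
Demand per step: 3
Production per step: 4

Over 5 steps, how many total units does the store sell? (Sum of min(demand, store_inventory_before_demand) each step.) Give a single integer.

Step 1: sold=2 (running total=2) -> [4 6 5]
Step 2: sold=3 (running total=5) -> [4 5 7]
Step 3: sold=3 (running total=8) -> [4 4 9]
Step 4: sold=3 (running total=11) -> [4 4 10]
Step 5: sold=3 (running total=14) -> [4 4 11]

Answer: 14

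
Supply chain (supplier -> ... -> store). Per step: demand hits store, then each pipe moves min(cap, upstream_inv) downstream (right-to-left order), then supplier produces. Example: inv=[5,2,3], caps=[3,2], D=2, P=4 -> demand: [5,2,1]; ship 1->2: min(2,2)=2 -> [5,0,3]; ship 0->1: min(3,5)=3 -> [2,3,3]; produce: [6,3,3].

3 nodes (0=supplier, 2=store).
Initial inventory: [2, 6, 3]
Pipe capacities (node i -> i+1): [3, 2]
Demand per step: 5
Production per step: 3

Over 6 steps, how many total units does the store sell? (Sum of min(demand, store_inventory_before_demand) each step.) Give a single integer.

Step 1: sold=3 (running total=3) -> [3 6 2]
Step 2: sold=2 (running total=5) -> [3 7 2]
Step 3: sold=2 (running total=7) -> [3 8 2]
Step 4: sold=2 (running total=9) -> [3 9 2]
Step 5: sold=2 (running total=11) -> [3 10 2]
Step 6: sold=2 (running total=13) -> [3 11 2]

Answer: 13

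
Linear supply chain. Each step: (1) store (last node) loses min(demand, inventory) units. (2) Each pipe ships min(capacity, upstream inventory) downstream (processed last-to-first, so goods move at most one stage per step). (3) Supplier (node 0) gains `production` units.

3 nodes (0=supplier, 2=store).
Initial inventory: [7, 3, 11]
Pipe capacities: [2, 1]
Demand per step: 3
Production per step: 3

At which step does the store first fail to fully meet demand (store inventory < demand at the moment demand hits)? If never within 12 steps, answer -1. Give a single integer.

Step 1: demand=3,sold=3 ship[1->2]=1 ship[0->1]=2 prod=3 -> [8 4 9]
Step 2: demand=3,sold=3 ship[1->2]=1 ship[0->1]=2 prod=3 -> [9 5 7]
Step 3: demand=3,sold=3 ship[1->2]=1 ship[0->1]=2 prod=3 -> [10 6 5]
Step 4: demand=3,sold=3 ship[1->2]=1 ship[0->1]=2 prod=3 -> [11 7 3]
Step 5: demand=3,sold=3 ship[1->2]=1 ship[0->1]=2 prod=3 -> [12 8 1]
Step 6: demand=3,sold=1 ship[1->2]=1 ship[0->1]=2 prod=3 -> [13 9 1]
Step 7: demand=3,sold=1 ship[1->2]=1 ship[0->1]=2 prod=3 -> [14 10 1]
Step 8: demand=3,sold=1 ship[1->2]=1 ship[0->1]=2 prod=3 -> [15 11 1]
Step 9: demand=3,sold=1 ship[1->2]=1 ship[0->1]=2 prod=3 -> [16 12 1]
Step 10: demand=3,sold=1 ship[1->2]=1 ship[0->1]=2 prod=3 -> [17 13 1]
Step 11: demand=3,sold=1 ship[1->2]=1 ship[0->1]=2 prod=3 -> [18 14 1]
Step 12: demand=3,sold=1 ship[1->2]=1 ship[0->1]=2 prod=3 -> [19 15 1]
First stockout at step 6

6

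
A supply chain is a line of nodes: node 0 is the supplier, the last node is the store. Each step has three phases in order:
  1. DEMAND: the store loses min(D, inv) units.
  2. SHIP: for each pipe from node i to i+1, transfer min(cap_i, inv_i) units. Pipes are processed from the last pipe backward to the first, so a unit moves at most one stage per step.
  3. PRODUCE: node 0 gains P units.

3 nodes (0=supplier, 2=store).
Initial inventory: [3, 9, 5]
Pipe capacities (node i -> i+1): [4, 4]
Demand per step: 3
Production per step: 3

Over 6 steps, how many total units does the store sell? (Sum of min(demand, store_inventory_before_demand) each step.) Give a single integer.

Answer: 18

Derivation:
Step 1: sold=3 (running total=3) -> [3 8 6]
Step 2: sold=3 (running total=6) -> [3 7 7]
Step 3: sold=3 (running total=9) -> [3 6 8]
Step 4: sold=3 (running total=12) -> [3 5 9]
Step 5: sold=3 (running total=15) -> [3 4 10]
Step 6: sold=3 (running total=18) -> [3 3 11]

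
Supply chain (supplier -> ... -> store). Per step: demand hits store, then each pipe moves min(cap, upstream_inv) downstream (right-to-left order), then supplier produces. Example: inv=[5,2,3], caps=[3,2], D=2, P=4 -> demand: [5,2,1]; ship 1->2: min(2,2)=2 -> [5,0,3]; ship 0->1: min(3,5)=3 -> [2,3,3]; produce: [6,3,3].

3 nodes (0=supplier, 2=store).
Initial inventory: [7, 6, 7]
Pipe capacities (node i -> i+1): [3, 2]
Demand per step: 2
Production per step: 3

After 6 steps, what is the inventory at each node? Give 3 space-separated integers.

Step 1: demand=2,sold=2 ship[1->2]=2 ship[0->1]=3 prod=3 -> inv=[7 7 7]
Step 2: demand=2,sold=2 ship[1->2]=2 ship[0->1]=3 prod=3 -> inv=[7 8 7]
Step 3: demand=2,sold=2 ship[1->2]=2 ship[0->1]=3 prod=3 -> inv=[7 9 7]
Step 4: demand=2,sold=2 ship[1->2]=2 ship[0->1]=3 prod=3 -> inv=[7 10 7]
Step 5: demand=2,sold=2 ship[1->2]=2 ship[0->1]=3 prod=3 -> inv=[7 11 7]
Step 6: demand=2,sold=2 ship[1->2]=2 ship[0->1]=3 prod=3 -> inv=[7 12 7]

7 12 7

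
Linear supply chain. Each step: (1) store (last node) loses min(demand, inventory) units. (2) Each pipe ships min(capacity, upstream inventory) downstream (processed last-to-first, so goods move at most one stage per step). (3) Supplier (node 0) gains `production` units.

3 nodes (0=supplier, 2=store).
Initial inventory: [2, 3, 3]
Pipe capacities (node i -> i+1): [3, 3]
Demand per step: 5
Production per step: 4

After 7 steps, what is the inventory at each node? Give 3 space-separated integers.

Step 1: demand=5,sold=3 ship[1->2]=3 ship[0->1]=2 prod=4 -> inv=[4 2 3]
Step 2: demand=5,sold=3 ship[1->2]=2 ship[0->1]=3 prod=4 -> inv=[5 3 2]
Step 3: demand=5,sold=2 ship[1->2]=3 ship[0->1]=3 prod=4 -> inv=[6 3 3]
Step 4: demand=5,sold=3 ship[1->2]=3 ship[0->1]=3 prod=4 -> inv=[7 3 3]
Step 5: demand=5,sold=3 ship[1->2]=3 ship[0->1]=3 prod=4 -> inv=[8 3 3]
Step 6: demand=5,sold=3 ship[1->2]=3 ship[0->1]=3 prod=4 -> inv=[9 3 3]
Step 7: demand=5,sold=3 ship[1->2]=3 ship[0->1]=3 prod=4 -> inv=[10 3 3]

10 3 3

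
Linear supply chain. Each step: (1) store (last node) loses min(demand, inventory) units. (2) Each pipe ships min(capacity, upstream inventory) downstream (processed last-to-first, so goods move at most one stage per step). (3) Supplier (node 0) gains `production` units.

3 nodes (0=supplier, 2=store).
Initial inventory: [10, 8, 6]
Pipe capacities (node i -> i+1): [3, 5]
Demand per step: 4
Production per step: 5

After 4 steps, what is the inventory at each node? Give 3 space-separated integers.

Step 1: demand=4,sold=4 ship[1->2]=5 ship[0->1]=3 prod=5 -> inv=[12 6 7]
Step 2: demand=4,sold=4 ship[1->2]=5 ship[0->1]=3 prod=5 -> inv=[14 4 8]
Step 3: demand=4,sold=4 ship[1->2]=4 ship[0->1]=3 prod=5 -> inv=[16 3 8]
Step 4: demand=4,sold=4 ship[1->2]=3 ship[0->1]=3 prod=5 -> inv=[18 3 7]

18 3 7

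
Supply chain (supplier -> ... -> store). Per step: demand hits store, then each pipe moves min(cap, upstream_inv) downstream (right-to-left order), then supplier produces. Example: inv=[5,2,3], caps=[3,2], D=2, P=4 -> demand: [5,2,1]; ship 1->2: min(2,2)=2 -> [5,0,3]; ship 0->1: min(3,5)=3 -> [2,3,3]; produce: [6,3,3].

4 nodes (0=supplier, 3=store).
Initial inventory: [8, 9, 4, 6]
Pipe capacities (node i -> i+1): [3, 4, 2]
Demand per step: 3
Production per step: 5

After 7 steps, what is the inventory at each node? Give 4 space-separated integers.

Step 1: demand=3,sold=3 ship[2->3]=2 ship[1->2]=4 ship[0->1]=3 prod=5 -> inv=[10 8 6 5]
Step 2: demand=3,sold=3 ship[2->3]=2 ship[1->2]=4 ship[0->1]=3 prod=5 -> inv=[12 7 8 4]
Step 3: demand=3,sold=3 ship[2->3]=2 ship[1->2]=4 ship[0->1]=3 prod=5 -> inv=[14 6 10 3]
Step 4: demand=3,sold=3 ship[2->3]=2 ship[1->2]=4 ship[0->1]=3 prod=5 -> inv=[16 5 12 2]
Step 5: demand=3,sold=2 ship[2->3]=2 ship[1->2]=4 ship[0->1]=3 prod=5 -> inv=[18 4 14 2]
Step 6: demand=3,sold=2 ship[2->3]=2 ship[1->2]=4 ship[0->1]=3 prod=5 -> inv=[20 3 16 2]
Step 7: demand=3,sold=2 ship[2->3]=2 ship[1->2]=3 ship[0->1]=3 prod=5 -> inv=[22 3 17 2]

22 3 17 2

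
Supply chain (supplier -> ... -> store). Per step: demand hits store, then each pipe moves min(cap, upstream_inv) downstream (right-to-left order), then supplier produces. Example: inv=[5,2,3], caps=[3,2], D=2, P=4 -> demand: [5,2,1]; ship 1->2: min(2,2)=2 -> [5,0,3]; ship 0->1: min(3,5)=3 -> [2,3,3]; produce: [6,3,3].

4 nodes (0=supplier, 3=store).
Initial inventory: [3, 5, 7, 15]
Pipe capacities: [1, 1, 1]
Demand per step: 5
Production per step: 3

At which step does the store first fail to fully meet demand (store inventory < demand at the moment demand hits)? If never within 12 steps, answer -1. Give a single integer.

Step 1: demand=5,sold=5 ship[2->3]=1 ship[1->2]=1 ship[0->1]=1 prod=3 -> [5 5 7 11]
Step 2: demand=5,sold=5 ship[2->3]=1 ship[1->2]=1 ship[0->1]=1 prod=3 -> [7 5 7 7]
Step 3: demand=5,sold=5 ship[2->3]=1 ship[1->2]=1 ship[0->1]=1 prod=3 -> [9 5 7 3]
Step 4: demand=5,sold=3 ship[2->3]=1 ship[1->2]=1 ship[0->1]=1 prod=3 -> [11 5 7 1]
Step 5: demand=5,sold=1 ship[2->3]=1 ship[1->2]=1 ship[0->1]=1 prod=3 -> [13 5 7 1]
Step 6: demand=5,sold=1 ship[2->3]=1 ship[1->2]=1 ship[0->1]=1 prod=3 -> [15 5 7 1]
Step 7: demand=5,sold=1 ship[2->3]=1 ship[1->2]=1 ship[0->1]=1 prod=3 -> [17 5 7 1]
Step 8: demand=5,sold=1 ship[2->3]=1 ship[1->2]=1 ship[0->1]=1 prod=3 -> [19 5 7 1]
Step 9: demand=5,sold=1 ship[2->3]=1 ship[1->2]=1 ship[0->1]=1 prod=3 -> [21 5 7 1]
Step 10: demand=5,sold=1 ship[2->3]=1 ship[1->2]=1 ship[0->1]=1 prod=3 -> [23 5 7 1]
Step 11: demand=5,sold=1 ship[2->3]=1 ship[1->2]=1 ship[0->1]=1 prod=3 -> [25 5 7 1]
Step 12: demand=5,sold=1 ship[2->3]=1 ship[1->2]=1 ship[0->1]=1 prod=3 -> [27 5 7 1]
First stockout at step 4

4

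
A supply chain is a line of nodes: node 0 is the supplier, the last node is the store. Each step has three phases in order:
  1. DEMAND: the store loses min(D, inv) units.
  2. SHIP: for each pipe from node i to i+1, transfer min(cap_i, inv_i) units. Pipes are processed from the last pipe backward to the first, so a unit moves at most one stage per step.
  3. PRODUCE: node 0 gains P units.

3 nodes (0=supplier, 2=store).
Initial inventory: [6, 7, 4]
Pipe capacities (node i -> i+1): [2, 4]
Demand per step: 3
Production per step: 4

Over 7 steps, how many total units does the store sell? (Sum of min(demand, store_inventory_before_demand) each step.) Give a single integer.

Step 1: sold=3 (running total=3) -> [8 5 5]
Step 2: sold=3 (running total=6) -> [10 3 6]
Step 3: sold=3 (running total=9) -> [12 2 6]
Step 4: sold=3 (running total=12) -> [14 2 5]
Step 5: sold=3 (running total=15) -> [16 2 4]
Step 6: sold=3 (running total=18) -> [18 2 3]
Step 7: sold=3 (running total=21) -> [20 2 2]

Answer: 21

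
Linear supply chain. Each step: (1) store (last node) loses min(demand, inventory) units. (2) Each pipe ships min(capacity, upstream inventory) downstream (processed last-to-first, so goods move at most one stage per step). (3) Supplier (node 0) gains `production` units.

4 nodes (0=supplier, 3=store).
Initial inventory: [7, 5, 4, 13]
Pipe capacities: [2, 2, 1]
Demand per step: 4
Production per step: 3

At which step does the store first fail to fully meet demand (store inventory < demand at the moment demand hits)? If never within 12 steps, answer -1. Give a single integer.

Step 1: demand=4,sold=4 ship[2->3]=1 ship[1->2]=2 ship[0->1]=2 prod=3 -> [8 5 5 10]
Step 2: demand=4,sold=4 ship[2->3]=1 ship[1->2]=2 ship[0->1]=2 prod=3 -> [9 5 6 7]
Step 3: demand=4,sold=4 ship[2->3]=1 ship[1->2]=2 ship[0->1]=2 prod=3 -> [10 5 7 4]
Step 4: demand=4,sold=4 ship[2->3]=1 ship[1->2]=2 ship[0->1]=2 prod=3 -> [11 5 8 1]
Step 5: demand=4,sold=1 ship[2->3]=1 ship[1->2]=2 ship[0->1]=2 prod=3 -> [12 5 9 1]
Step 6: demand=4,sold=1 ship[2->3]=1 ship[1->2]=2 ship[0->1]=2 prod=3 -> [13 5 10 1]
Step 7: demand=4,sold=1 ship[2->3]=1 ship[1->2]=2 ship[0->1]=2 prod=3 -> [14 5 11 1]
Step 8: demand=4,sold=1 ship[2->3]=1 ship[1->2]=2 ship[0->1]=2 prod=3 -> [15 5 12 1]
Step 9: demand=4,sold=1 ship[2->3]=1 ship[1->2]=2 ship[0->1]=2 prod=3 -> [16 5 13 1]
Step 10: demand=4,sold=1 ship[2->3]=1 ship[1->2]=2 ship[0->1]=2 prod=3 -> [17 5 14 1]
Step 11: demand=4,sold=1 ship[2->3]=1 ship[1->2]=2 ship[0->1]=2 prod=3 -> [18 5 15 1]
Step 12: demand=4,sold=1 ship[2->3]=1 ship[1->2]=2 ship[0->1]=2 prod=3 -> [19 5 16 1]
First stockout at step 5

5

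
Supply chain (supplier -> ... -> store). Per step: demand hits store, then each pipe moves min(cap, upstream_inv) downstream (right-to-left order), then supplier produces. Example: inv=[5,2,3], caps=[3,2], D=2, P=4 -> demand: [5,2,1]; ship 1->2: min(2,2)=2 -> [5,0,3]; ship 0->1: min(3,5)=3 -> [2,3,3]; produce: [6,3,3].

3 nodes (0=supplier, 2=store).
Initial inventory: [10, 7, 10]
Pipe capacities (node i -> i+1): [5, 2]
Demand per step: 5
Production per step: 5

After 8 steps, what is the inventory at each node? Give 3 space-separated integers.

Step 1: demand=5,sold=5 ship[1->2]=2 ship[0->1]=5 prod=5 -> inv=[10 10 7]
Step 2: demand=5,sold=5 ship[1->2]=2 ship[0->1]=5 prod=5 -> inv=[10 13 4]
Step 3: demand=5,sold=4 ship[1->2]=2 ship[0->1]=5 prod=5 -> inv=[10 16 2]
Step 4: demand=5,sold=2 ship[1->2]=2 ship[0->1]=5 prod=5 -> inv=[10 19 2]
Step 5: demand=5,sold=2 ship[1->2]=2 ship[0->1]=5 prod=5 -> inv=[10 22 2]
Step 6: demand=5,sold=2 ship[1->2]=2 ship[0->1]=5 prod=5 -> inv=[10 25 2]
Step 7: demand=5,sold=2 ship[1->2]=2 ship[0->1]=5 prod=5 -> inv=[10 28 2]
Step 8: demand=5,sold=2 ship[1->2]=2 ship[0->1]=5 prod=5 -> inv=[10 31 2]

10 31 2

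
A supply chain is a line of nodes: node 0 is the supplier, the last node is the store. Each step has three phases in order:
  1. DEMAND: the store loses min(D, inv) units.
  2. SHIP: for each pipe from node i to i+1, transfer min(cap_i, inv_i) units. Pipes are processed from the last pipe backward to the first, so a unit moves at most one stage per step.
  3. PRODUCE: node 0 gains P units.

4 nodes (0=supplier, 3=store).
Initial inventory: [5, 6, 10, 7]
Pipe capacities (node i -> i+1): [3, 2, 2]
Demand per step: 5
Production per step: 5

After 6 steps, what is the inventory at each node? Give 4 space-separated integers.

Step 1: demand=5,sold=5 ship[2->3]=2 ship[1->2]=2 ship[0->1]=3 prod=5 -> inv=[7 7 10 4]
Step 2: demand=5,sold=4 ship[2->3]=2 ship[1->2]=2 ship[0->1]=3 prod=5 -> inv=[9 8 10 2]
Step 3: demand=5,sold=2 ship[2->3]=2 ship[1->2]=2 ship[0->1]=3 prod=5 -> inv=[11 9 10 2]
Step 4: demand=5,sold=2 ship[2->3]=2 ship[1->2]=2 ship[0->1]=3 prod=5 -> inv=[13 10 10 2]
Step 5: demand=5,sold=2 ship[2->3]=2 ship[1->2]=2 ship[0->1]=3 prod=5 -> inv=[15 11 10 2]
Step 6: demand=5,sold=2 ship[2->3]=2 ship[1->2]=2 ship[0->1]=3 prod=5 -> inv=[17 12 10 2]

17 12 10 2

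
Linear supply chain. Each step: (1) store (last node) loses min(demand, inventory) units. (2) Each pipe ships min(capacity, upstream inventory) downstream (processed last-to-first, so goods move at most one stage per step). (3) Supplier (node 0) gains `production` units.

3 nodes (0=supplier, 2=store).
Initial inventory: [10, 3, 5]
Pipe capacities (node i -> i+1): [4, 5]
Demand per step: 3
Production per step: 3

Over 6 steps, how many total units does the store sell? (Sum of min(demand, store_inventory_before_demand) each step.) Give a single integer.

Step 1: sold=3 (running total=3) -> [9 4 5]
Step 2: sold=3 (running total=6) -> [8 4 6]
Step 3: sold=3 (running total=9) -> [7 4 7]
Step 4: sold=3 (running total=12) -> [6 4 8]
Step 5: sold=3 (running total=15) -> [5 4 9]
Step 6: sold=3 (running total=18) -> [4 4 10]

Answer: 18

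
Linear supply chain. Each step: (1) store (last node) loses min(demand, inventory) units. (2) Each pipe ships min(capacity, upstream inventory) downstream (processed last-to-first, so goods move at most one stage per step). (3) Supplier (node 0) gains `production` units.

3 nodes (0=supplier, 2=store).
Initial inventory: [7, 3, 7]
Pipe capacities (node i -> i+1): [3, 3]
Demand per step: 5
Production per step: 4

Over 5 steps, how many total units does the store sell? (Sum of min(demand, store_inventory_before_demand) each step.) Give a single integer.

Answer: 19

Derivation:
Step 1: sold=5 (running total=5) -> [8 3 5]
Step 2: sold=5 (running total=10) -> [9 3 3]
Step 3: sold=3 (running total=13) -> [10 3 3]
Step 4: sold=3 (running total=16) -> [11 3 3]
Step 5: sold=3 (running total=19) -> [12 3 3]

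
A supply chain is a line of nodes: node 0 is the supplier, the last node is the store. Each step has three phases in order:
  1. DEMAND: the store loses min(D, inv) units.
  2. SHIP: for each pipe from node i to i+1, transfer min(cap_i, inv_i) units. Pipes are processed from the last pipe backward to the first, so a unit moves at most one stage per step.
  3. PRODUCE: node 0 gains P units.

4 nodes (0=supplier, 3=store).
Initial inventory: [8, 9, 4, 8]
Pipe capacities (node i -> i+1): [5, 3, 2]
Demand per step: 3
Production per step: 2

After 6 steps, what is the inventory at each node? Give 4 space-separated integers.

Step 1: demand=3,sold=3 ship[2->3]=2 ship[1->2]=3 ship[0->1]=5 prod=2 -> inv=[5 11 5 7]
Step 2: demand=3,sold=3 ship[2->3]=2 ship[1->2]=3 ship[0->1]=5 prod=2 -> inv=[2 13 6 6]
Step 3: demand=3,sold=3 ship[2->3]=2 ship[1->2]=3 ship[0->1]=2 prod=2 -> inv=[2 12 7 5]
Step 4: demand=3,sold=3 ship[2->3]=2 ship[1->2]=3 ship[0->1]=2 prod=2 -> inv=[2 11 8 4]
Step 5: demand=3,sold=3 ship[2->3]=2 ship[1->2]=3 ship[0->1]=2 prod=2 -> inv=[2 10 9 3]
Step 6: demand=3,sold=3 ship[2->3]=2 ship[1->2]=3 ship[0->1]=2 prod=2 -> inv=[2 9 10 2]

2 9 10 2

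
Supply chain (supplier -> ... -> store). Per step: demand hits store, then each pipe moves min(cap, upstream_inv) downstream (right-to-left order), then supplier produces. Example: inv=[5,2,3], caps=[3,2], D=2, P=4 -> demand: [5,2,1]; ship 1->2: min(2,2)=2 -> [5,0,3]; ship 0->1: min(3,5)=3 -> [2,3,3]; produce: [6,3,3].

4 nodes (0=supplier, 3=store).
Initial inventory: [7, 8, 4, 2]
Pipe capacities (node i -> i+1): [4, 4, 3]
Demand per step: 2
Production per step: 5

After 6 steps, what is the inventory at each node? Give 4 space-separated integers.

Step 1: demand=2,sold=2 ship[2->3]=3 ship[1->2]=4 ship[0->1]=4 prod=5 -> inv=[8 8 5 3]
Step 2: demand=2,sold=2 ship[2->3]=3 ship[1->2]=4 ship[0->1]=4 prod=5 -> inv=[9 8 6 4]
Step 3: demand=2,sold=2 ship[2->3]=3 ship[1->2]=4 ship[0->1]=4 prod=5 -> inv=[10 8 7 5]
Step 4: demand=2,sold=2 ship[2->3]=3 ship[1->2]=4 ship[0->1]=4 prod=5 -> inv=[11 8 8 6]
Step 5: demand=2,sold=2 ship[2->3]=3 ship[1->2]=4 ship[0->1]=4 prod=5 -> inv=[12 8 9 7]
Step 6: demand=2,sold=2 ship[2->3]=3 ship[1->2]=4 ship[0->1]=4 prod=5 -> inv=[13 8 10 8]

13 8 10 8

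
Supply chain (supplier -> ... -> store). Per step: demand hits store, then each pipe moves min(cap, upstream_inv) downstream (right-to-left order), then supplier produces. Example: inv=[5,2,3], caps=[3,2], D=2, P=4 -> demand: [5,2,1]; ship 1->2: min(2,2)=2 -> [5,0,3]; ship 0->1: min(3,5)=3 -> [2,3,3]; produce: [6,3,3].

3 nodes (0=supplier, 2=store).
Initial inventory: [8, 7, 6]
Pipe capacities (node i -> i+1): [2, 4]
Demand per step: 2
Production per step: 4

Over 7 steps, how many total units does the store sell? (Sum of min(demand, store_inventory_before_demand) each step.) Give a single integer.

Step 1: sold=2 (running total=2) -> [10 5 8]
Step 2: sold=2 (running total=4) -> [12 3 10]
Step 3: sold=2 (running total=6) -> [14 2 11]
Step 4: sold=2 (running total=8) -> [16 2 11]
Step 5: sold=2 (running total=10) -> [18 2 11]
Step 6: sold=2 (running total=12) -> [20 2 11]
Step 7: sold=2 (running total=14) -> [22 2 11]

Answer: 14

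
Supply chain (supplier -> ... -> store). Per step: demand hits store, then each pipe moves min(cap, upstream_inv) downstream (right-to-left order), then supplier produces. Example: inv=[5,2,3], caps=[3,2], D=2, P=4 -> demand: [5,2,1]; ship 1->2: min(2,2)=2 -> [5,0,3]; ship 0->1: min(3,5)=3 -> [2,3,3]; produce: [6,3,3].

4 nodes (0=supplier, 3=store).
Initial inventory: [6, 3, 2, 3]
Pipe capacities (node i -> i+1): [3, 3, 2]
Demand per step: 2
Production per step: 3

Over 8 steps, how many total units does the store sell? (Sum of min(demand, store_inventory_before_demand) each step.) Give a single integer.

Answer: 16

Derivation:
Step 1: sold=2 (running total=2) -> [6 3 3 3]
Step 2: sold=2 (running total=4) -> [6 3 4 3]
Step 3: sold=2 (running total=6) -> [6 3 5 3]
Step 4: sold=2 (running total=8) -> [6 3 6 3]
Step 5: sold=2 (running total=10) -> [6 3 7 3]
Step 6: sold=2 (running total=12) -> [6 3 8 3]
Step 7: sold=2 (running total=14) -> [6 3 9 3]
Step 8: sold=2 (running total=16) -> [6 3 10 3]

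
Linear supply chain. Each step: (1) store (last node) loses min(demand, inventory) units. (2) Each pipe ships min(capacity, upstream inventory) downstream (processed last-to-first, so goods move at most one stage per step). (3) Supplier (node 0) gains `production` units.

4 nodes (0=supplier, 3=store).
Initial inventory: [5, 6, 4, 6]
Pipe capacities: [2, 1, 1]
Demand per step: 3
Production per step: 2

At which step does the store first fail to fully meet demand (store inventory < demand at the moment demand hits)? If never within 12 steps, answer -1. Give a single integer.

Step 1: demand=3,sold=3 ship[2->3]=1 ship[1->2]=1 ship[0->1]=2 prod=2 -> [5 7 4 4]
Step 2: demand=3,sold=3 ship[2->3]=1 ship[1->2]=1 ship[0->1]=2 prod=2 -> [5 8 4 2]
Step 3: demand=3,sold=2 ship[2->3]=1 ship[1->2]=1 ship[0->1]=2 prod=2 -> [5 9 4 1]
Step 4: demand=3,sold=1 ship[2->3]=1 ship[1->2]=1 ship[0->1]=2 prod=2 -> [5 10 4 1]
Step 5: demand=3,sold=1 ship[2->3]=1 ship[1->2]=1 ship[0->1]=2 prod=2 -> [5 11 4 1]
Step 6: demand=3,sold=1 ship[2->3]=1 ship[1->2]=1 ship[0->1]=2 prod=2 -> [5 12 4 1]
Step 7: demand=3,sold=1 ship[2->3]=1 ship[1->2]=1 ship[0->1]=2 prod=2 -> [5 13 4 1]
Step 8: demand=3,sold=1 ship[2->3]=1 ship[1->2]=1 ship[0->1]=2 prod=2 -> [5 14 4 1]
Step 9: demand=3,sold=1 ship[2->3]=1 ship[1->2]=1 ship[0->1]=2 prod=2 -> [5 15 4 1]
Step 10: demand=3,sold=1 ship[2->3]=1 ship[1->2]=1 ship[0->1]=2 prod=2 -> [5 16 4 1]
Step 11: demand=3,sold=1 ship[2->3]=1 ship[1->2]=1 ship[0->1]=2 prod=2 -> [5 17 4 1]
Step 12: demand=3,sold=1 ship[2->3]=1 ship[1->2]=1 ship[0->1]=2 prod=2 -> [5 18 4 1]
First stockout at step 3

3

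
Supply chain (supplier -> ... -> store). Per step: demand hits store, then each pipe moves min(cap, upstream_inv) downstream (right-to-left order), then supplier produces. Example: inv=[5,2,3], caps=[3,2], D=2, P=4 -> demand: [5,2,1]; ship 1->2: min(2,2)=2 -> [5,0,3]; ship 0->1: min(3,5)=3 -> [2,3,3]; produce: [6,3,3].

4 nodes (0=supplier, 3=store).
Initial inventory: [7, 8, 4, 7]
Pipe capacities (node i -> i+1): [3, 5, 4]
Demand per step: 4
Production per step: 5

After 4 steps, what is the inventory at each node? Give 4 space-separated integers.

Step 1: demand=4,sold=4 ship[2->3]=4 ship[1->2]=5 ship[0->1]=3 prod=5 -> inv=[9 6 5 7]
Step 2: demand=4,sold=4 ship[2->3]=4 ship[1->2]=5 ship[0->1]=3 prod=5 -> inv=[11 4 6 7]
Step 3: demand=4,sold=4 ship[2->3]=4 ship[1->2]=4 ship[0->1]=3 prod=5 -> inv=[13 3 6 7]
Step 4: demand=4,sold=4 ship[2->3]=4 ship[1->2]=3 ship[0->1]=3 prod=5 -> inv=[15 3 5 7]

15 3 5 7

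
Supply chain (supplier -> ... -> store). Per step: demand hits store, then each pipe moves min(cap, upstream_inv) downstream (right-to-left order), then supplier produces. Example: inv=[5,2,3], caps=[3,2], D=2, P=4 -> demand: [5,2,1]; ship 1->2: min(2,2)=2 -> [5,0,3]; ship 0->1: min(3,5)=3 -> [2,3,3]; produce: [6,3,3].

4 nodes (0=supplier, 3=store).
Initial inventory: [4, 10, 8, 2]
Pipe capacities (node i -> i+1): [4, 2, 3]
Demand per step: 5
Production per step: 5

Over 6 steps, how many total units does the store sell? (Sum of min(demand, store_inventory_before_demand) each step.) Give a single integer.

Answer: 17

Derivation:
Step 1: sold=2 (running total=2) -> [5 12 7 3]
Step 2: sold=3 (running total=5) -> [6 14 6 3]
Step 3: sold=3 (running total=8) -> [7 16 5 3]
Step 4: sold=3 (running total=11) -> [8 18 4 3]
Step 5: sold=3 (running total=14) -> [9 20 3 3]
Step 6: sold=3 (running total=17) -> [10 22 2 3]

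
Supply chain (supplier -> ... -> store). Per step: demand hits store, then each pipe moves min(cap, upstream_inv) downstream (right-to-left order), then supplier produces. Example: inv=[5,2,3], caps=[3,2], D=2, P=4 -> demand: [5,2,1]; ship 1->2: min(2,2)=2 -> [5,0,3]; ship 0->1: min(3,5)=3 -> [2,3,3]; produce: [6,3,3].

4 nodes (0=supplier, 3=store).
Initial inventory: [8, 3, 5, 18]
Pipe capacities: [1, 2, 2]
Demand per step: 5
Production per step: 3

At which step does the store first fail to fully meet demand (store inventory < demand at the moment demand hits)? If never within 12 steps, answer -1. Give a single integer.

Step 1: demand=5,sold=5 ship[2->3]=2 ship[1->2]=2 ship[0->1]=1 prod=3 -> [10 2 5 15]
Step 2: demand=5,sold=5 ship[2->3]=2 ship[1->2]=2 ship[0->1]=1 prod=3 -> [12 1 5 12]
Step 3: demand=5,sold=5 ship[2->3]=2 ship[1->2]=1 ship[0->1]=1 prod=3 -> [14 1 4 9]
Step 4: demand=5,sold=5 ship[2->3]=2 ship[1->2]=1 ship[0->1]=1 prod=3 -> [16 1 3 6]
Step 5: demand=5,sold=5 ship[2->3]=2 ship[1->2]=1 ship[0->1]=1 prod=3 -> [18 1 2 3]
Step 6: demand=5,sold=3 ship[2->3]=2 ship[1->2]=1 ship[0->1]=1 prod=3 -> [20 1 1 2]
Step 7: demand=5,sold=2 ship[2->3]=1 ship[1->2]=1 ship[0->1]=1 prod=3 -> [22 1 1 1]
Step 8: demand=5,sold=1 ship[2->3]=1 ship[1->2]=1 ship[0->1]=1 prod=3 -> [24 1 1 1]
Step 9: demand=5,sold=1 ship[2->3]=1 ship[1->2]=1 ship[0->1]=1 prod=3 -> [26 1 1 1]
Step 10: demand=5,sold=1 ship[2->3]=1 ship[1->2]=1 ship[0->1]=1 prod=3 -> [28 1 1 1]
Step 11: demand=5,sold=1 ship[2->3]=1 ship[1->2]=1 ship[0->1]=1 prod=3 -> [30 1 1 1]
Step 12: demand=5,sold=1 ship[2->3]=1 ship[1->2]=1 ship[0->1]=1 prod=3 -> [32 1 1 1]
First stockout at step 6

6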